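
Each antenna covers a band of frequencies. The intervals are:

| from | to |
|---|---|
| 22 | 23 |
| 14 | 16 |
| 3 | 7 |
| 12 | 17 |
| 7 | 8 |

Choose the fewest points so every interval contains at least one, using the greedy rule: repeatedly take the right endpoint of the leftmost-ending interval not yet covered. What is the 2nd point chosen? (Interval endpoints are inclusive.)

16

Sort by right endpoint; whenever an interval is uncovered, place a point at its right end.
By right end: [3,7]  [7,8]  [14,16]  [12,17]  [22,23]
[3,7] uncovered → point at 7; [14,16] uncovered → point at 16; [22,23] uncovered → point at 23.
Points: 7, 16, 23 (3 total).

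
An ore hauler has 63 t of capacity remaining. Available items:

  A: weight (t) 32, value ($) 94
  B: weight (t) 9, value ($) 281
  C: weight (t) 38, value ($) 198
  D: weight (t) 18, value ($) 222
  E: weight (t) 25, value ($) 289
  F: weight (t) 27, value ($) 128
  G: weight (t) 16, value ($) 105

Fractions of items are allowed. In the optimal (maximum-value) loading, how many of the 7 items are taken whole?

3

Ratios (sorted): B 31.22, D 12.33, E 11.56, G 6.56, C 5.21, F 4.74, A 2.94
take B (9 @ 281); take D (18 @ 222); take E (25 @ 289); take 11/16 of G → 72.19. Capacity used 63/63.
3 item(s) taken whole; one partial (take 11/16 of G).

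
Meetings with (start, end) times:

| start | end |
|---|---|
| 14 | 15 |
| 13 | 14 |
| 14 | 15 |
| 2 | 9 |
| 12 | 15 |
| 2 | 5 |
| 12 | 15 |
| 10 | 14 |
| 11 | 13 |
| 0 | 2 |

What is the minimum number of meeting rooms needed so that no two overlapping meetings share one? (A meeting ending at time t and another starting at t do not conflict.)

4

Events (time:±→running): 0:+→1 2:-→0 2:+→1 2:+→2 5:-→1 9:-→0 10:+→1 11:+→2 12:+→3 12:+→4 … peak 4.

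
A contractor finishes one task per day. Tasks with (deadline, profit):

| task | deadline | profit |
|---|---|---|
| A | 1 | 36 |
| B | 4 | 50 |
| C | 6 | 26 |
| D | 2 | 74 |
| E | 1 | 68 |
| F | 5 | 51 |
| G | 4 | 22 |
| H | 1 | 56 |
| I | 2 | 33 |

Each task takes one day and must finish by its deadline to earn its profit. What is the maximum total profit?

Sort by profit descending; place each in the latest free slot ≤ its deadline.
Profit order: D=74 E=68 H=56 F=51 B=50 A=36 I=33 C=26 G=22
Assign: D→slot 2, E→slot 1, H skipped, F→slot 5, B→slot 4, A skipped, I skipped, C→slot 6, G→slot 3.
Slots: [1:E] [2:D] [3:G] [4:B] [5:F] [6:C]
Profit = 68 + 74 + 22 + 50 + 51 + 26 = 291

291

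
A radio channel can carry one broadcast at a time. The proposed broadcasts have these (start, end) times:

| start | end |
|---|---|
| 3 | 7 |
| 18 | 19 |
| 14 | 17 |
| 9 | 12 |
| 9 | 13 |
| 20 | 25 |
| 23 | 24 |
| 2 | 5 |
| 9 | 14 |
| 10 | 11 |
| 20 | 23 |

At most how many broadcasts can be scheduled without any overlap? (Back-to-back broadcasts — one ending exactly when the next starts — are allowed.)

Order by finish time; keep every interval that doesn't clash with the previous kept one.
Sorted by end: (2,5)  (3,7)  (10,11)  (9,12)  (9,13)  (9,14)  (14,17)  (18,19)  (20,23)  (23,24)  (20,25)
take (2,5); take (10,11); skip (9,14); take (14,17); take (18,19); take (20,23); take (23,24); skip (20,25).
Selected 6 broadcasts.

6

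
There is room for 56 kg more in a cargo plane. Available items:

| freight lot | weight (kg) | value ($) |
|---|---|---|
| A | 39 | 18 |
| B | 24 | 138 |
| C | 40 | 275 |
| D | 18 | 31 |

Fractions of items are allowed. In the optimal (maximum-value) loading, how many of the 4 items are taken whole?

1

Ratios (sorted): C 6.88, B 5.75, D 1.72, A 0.46
take C (40 @ 275); take 16/24 of B → 92.00. Capacity used 56/56.
1 item(s) taken whole; one partial (take 16/24 of B).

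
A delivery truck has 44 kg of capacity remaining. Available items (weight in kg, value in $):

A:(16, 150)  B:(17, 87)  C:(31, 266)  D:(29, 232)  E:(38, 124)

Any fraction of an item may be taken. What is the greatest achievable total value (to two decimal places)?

Ratios (sorted): A 9.38, C 8.58, D 8.00, B 5.12, E 3.26
take A (16 @ 150); take 28/31 of C → 240.26. Capacity used 44/44.
Total value = 390.26

390.26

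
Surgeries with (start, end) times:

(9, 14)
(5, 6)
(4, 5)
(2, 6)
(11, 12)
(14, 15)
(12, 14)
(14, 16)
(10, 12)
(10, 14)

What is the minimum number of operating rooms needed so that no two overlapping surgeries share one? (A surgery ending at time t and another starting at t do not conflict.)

Events (time:±→running): 2:+→1 4:+→2 5:-→1 5:+→2 6:-→1 6:-→0 9:+→1 10:+→2 10:+→3 11:+→4 … peak 4.

4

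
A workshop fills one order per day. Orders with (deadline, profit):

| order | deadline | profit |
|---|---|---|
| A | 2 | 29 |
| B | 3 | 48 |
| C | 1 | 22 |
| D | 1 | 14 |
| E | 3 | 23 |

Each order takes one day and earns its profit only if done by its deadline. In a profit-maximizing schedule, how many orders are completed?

By profit: B(d3,48), A(d2,29), E(d3,23), C(d1,22), D(d1,14)
B→slot 3; A→slot 2; E→slot 1; C skipped; D skipped.
3 of 5 scheduled.

3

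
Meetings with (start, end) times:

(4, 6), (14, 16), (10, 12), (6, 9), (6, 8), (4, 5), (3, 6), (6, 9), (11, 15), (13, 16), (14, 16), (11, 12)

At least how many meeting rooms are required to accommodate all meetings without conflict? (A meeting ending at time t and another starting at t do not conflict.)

4

starts: [3, 4, 4, 6, 6, 6, 10, 11, 11, 13, 14, 14]
ends:   [5, 6, 6, 8, 9, 9, 12, 12, 15, 16, 16, 16]
s3→1 s4→2 s4→3 e5→2 e6→1 e6→0 s6→1 s6→2 s6→3 e8→2 e9→1 e9→0 s10→1 s11→2 s11→3 e12→2 e12→1 s13→2 s14→3 s14→4  — peak 4.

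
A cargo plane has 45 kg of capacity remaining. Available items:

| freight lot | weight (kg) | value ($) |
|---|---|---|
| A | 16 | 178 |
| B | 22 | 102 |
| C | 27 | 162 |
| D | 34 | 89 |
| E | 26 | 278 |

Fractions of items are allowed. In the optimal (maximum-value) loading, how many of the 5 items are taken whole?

Sort by value per unit weight and fill in that order.
Order: A (178/16=11.12) > E (278/26=10.69) > C (162/27=6.00) > B (102/22=4.64) > D (89/34=2.62)
Fill: take A (16 @ 178) → take E (26 @ 278) → take 3/27 of C → 18.00; 45/45 used.
2 item(s) taken whole; one partial (take 3/27 of C).

2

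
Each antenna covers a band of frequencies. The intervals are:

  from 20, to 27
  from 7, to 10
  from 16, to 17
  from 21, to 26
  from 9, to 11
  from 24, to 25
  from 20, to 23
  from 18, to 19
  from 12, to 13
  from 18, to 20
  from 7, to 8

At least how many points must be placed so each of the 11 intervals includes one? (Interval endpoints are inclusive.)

Sorted: [7,8] [7,10] [9,11] [12,13] [16,17] [18,19] [18,20] [20,23] [24,25] [21,26] [20,27]
{[7,8],[7,10]} hit by 8; {[9,11]} hit by 11; {[12,13]} hit by 13; {[16,17]} hit by 17; {[18,19],[18,20]} hit by 19; {[20,23]} hit by 23; {[24,25],[21,26],[20,27]} hit by 25.
Points: 8, 11, 13, 17, 19, 23, 25 (7 total).

7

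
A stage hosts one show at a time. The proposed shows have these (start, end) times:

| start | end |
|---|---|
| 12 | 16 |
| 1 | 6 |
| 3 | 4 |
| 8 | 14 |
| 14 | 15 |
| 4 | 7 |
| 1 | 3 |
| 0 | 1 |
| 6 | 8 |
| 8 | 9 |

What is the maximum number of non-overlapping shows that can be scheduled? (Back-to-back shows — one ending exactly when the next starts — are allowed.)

By end time: (0,1), (1,3), (3,4), (1,6), (4,7), (6,8), (8,9), (8,14), (14,15), (12,16).
Pick (0,1); next start ≥ 1 → (1,3); next start ≥ 3 → (3,4); next start ≥ 4 → (4,7); next start ≥ 7 → (8,9); next start ≥ 9 → (14,15).
Selected 6 shows.

6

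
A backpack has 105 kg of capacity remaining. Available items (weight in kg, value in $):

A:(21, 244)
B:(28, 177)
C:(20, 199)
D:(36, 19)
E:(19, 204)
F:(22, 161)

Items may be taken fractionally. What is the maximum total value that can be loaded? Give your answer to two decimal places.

Greedy by value/weight ratio, highest first.
Order: A (244/21=11.62) > E (204/19=10.74) > C (199/20=9.95) > F (161/22=7.32) > B (177/28=6.32) > D (19/36=0.53)
Fill: take A (21 @ 244) → take E (19 @ 204) → take C (20 @ 199) → take F (22 @ 161) → take 23/28 of B → 145.39; 105/105 used.
Total value = 953.39

953.39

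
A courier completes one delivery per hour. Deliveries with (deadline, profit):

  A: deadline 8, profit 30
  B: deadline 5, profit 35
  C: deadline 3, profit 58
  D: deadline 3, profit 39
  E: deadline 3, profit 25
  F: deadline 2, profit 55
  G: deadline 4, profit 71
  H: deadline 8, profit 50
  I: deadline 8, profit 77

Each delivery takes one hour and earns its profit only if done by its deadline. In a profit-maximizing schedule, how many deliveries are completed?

Take jobs in profit order; each goes to the latest open slot no later than its deadline.
By profit: I(d8,77), G(d4,71), C(d3,58), F(d2,55), H(d8,50), D(d3,39), B(d5,35), A(d8,30), E(d3,25)
I→slot 8; G→slot 4; C→slot 3; F→slot 2; H→slot 7; D→slot 1; B→slot 5; A→slot 6; E skipped.
8 of 9 scheduled.

8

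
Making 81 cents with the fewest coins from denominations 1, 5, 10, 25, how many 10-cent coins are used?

0

81 − 3×25→6 − 1×5→1 − 1×1→0
Count of 10: 0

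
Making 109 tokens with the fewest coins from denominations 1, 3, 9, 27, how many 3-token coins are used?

109 − 4×27→1 − 1×1→0
Count of 3: 0

0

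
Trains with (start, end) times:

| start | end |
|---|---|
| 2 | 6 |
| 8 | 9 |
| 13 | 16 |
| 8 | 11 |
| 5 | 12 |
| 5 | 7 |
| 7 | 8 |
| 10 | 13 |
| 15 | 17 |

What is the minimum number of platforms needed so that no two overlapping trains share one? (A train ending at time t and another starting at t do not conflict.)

3

Events (time:±→running): 2:+→1 5:+→2 5:+→3 … peak 3.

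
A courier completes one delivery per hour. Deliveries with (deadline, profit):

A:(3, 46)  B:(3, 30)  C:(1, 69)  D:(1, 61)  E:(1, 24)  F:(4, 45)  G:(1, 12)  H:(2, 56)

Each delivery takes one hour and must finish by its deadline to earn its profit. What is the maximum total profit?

216

Take jobs in profit order; each goes to the latest open slot no later than its deadline.
Profit order: C=69 D=61 H=56 A=46 F=45 B=30 E=24 G=12
Assign: C→slot 1, D skipped, H→slot 2, A→slot 3, F→slot 4, B skipped, E skipped, G skipped.
Slots: [1:C] [2:H] [3:A] [4:F]
Profit = 69 + 56 + 46 + 45 = 216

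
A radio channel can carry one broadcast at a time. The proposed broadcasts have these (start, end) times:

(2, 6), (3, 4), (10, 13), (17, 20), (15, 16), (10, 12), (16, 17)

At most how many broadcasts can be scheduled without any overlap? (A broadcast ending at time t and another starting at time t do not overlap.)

By end time: (3,4), (2,6), (10,12), (10,13), (15,16), (16,17), (17,20).
Pick (3,4); next start ≥ 4 → (10,12); next start ≥ 12 → (15,16); next start ≥ 16 → (16,17); next start ≥ 17 → (17,20).
Selected 5 broadcasts.

5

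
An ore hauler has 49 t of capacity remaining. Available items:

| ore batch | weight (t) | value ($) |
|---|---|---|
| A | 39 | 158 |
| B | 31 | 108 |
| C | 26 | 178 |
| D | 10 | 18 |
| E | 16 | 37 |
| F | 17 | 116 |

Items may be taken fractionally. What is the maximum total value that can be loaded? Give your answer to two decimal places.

318.31

Greedy by value/weight ratio, highest first.
Ratios (sorted): C 6.85, F 6.82, A 4.05, B 3.48, E 2.31, D 1.80
take C (26 @ 178); take F (17 @ 116); take 6/39 of A → 24.31. Capacity used 49/49.
Total value = 318.31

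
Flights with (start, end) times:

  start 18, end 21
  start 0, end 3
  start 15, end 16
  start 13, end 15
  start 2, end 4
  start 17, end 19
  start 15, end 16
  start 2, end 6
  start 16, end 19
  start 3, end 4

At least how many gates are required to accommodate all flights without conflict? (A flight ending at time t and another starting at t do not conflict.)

3

Events (time:±→running): 0:+→1 2:+→2 2:+→3 … peak 3.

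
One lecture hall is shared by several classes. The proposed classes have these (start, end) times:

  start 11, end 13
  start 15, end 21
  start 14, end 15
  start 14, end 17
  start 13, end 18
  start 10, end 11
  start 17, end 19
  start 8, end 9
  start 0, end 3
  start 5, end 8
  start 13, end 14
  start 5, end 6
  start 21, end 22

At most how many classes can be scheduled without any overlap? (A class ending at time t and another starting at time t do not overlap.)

Greedy by earliest finish: after sorting by end time, pick each interval compatible with the last pick.
Sorted by end: (0,3)  (5,6)  (5,8)  (8,9)  (10,11)  (11,13)  (13,14)  (14,15)  (14,17)  (13,18)  (17,19)  (15,21)  (21,22)
take (0,3); take (5,6); skip (5,8); take (8,9); take (10,11); take (11,13); take (13,14); take (14,15); take (17,19); take (21,22).
Selected 9 classes.

9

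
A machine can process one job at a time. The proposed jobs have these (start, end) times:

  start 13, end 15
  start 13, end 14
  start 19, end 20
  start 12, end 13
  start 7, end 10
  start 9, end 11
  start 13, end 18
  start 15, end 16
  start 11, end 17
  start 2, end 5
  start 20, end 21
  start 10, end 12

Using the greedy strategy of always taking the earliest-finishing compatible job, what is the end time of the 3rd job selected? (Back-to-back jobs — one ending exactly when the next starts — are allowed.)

12

Order by finish time; keep every interval that doesn't clash with the previous kept one.
Sorted by end: (2,5)  (7,10)  (9,11)  (10,12)  (12,13)  (13,14)  (13,15)  (15,16)  (11,17)  (13,18)  (19,20)  (20,21)
take (2,5); take (7,10); take (10,12); take (12,13); take (13,14); skip (13,15); take (15,16); take (19,20); take (20,21).
Selected: (2,5) (7,10) (10,12) (12,13) (13,14) (15,16) (19,20) (20,21)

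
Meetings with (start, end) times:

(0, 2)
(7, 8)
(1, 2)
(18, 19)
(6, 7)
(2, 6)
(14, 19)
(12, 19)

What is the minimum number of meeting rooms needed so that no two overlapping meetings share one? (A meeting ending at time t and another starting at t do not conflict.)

3

Events (time:±→running): 0:+→1 1:+→2 2:-→1 2:-→0 2:+→1 6:-→0 6:+→1 7:-→0 7:+→1 8:-→0 12:+→1 14:+→2 18:+→3 … peak 3.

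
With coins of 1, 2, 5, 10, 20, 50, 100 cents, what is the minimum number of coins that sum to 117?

4

117 − 1×100→17 − 1×10→7 − 1×5→2 − 1×2→0
Total coins = 1 + 1 + 1 + 1 = 4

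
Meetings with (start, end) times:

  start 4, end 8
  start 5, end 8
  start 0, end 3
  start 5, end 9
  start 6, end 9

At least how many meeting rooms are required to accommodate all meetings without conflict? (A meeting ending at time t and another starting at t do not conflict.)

4

The answer is the maximum number of intervals overlapping at any instant.
starts: [0, 4, 5, 5, 6]
ends:   [3, 8, 8, 9, 9]
s0→1 e3→0 s4→1 s5→2 s5→3 s6→4  — peak 4.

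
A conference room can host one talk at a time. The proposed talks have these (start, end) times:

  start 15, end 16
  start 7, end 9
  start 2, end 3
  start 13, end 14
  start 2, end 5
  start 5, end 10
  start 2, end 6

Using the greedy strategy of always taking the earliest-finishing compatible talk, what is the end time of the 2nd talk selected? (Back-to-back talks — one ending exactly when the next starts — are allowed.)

Order by finish time; keep every interval that doesn't clash with the previous kept one.
By end time: (2,3), (2,5), (2,6), (7,9), (5,10), (13,14), (15,16).
Pick (2,3); next start ≥ 3 → (7,9); next start ≥ 9 → (13,14); next start ≥ 14 → (15,16).
Selected: (2,3) (7,9) (13,14) (15,16)

9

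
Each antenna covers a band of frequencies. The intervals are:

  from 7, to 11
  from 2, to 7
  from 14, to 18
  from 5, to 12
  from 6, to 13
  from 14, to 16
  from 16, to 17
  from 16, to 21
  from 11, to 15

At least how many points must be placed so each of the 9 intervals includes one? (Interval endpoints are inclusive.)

3

Sort by right endpoint; whenever an interval is uncovered, place a point at its right end.
Sorted: [2,7] [7,11] [5,12] [6,13] [11,15] [14,16] [16,17] [14,18] [16,21]
{[2,7],[7,11],[5,12],[6,13]} hit by 7; {[11,15],[14,16]} hit by 15; {[16,17],[14,18],[16,21]} hit by 17.
Points: 7, 15, 17 (3 total).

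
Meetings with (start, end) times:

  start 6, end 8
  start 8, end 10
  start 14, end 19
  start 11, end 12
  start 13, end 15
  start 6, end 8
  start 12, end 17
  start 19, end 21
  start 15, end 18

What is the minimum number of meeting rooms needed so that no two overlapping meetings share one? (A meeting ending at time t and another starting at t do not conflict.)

Events (time:±→running): 6:+→1 6:+→2 8:-→1 8:-→0 8:+→1 10:-→0 11:+→1 12:-→0 12:+→1 13:+→2 14:+→3 … peak 3.

3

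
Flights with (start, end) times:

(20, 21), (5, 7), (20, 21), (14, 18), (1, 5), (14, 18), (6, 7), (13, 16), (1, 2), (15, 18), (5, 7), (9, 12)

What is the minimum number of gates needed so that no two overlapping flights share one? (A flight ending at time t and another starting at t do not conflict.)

4

The answer is the maximum number of intervals overlapping at any instant.
Events (time:±→running): 1:+→1 1:+→2 2:-→1 5:-→0 5:+→1 5:+→2 6:+→3 7:-→2 7:-→1 7:-→0 9:+→1 12:-→0 13:+→1 14:+→2 14:+→3 15:+→4 … peak 4.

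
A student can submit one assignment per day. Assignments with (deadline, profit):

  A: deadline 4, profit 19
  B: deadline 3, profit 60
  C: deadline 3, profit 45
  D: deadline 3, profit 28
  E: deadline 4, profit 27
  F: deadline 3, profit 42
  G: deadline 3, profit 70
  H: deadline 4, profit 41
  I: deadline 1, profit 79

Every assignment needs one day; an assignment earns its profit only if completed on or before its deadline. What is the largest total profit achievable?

Take jobs in profit order; each goes to the latest open slot no later than its deadline.
Profit order: I=79 G=70 B=60 C=45 F=42 H=41 D=28 E=27 A=19
Assign: I→slot 1, G→slot 3, B→slot 2, C skipped, F skipped, H→slot 4, D skipped, E skipped, A skipped.
Slots: [1:I] [2:B] [3:G] [4:H]
Profit = 79 + 60 + 70 + 41 = 250

250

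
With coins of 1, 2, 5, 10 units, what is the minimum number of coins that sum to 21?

3

Use the largest denomination that fits, subtract, and repeat.
21 − 2×10→1 − 1×1→0
Total coins = 2 + 1 = 3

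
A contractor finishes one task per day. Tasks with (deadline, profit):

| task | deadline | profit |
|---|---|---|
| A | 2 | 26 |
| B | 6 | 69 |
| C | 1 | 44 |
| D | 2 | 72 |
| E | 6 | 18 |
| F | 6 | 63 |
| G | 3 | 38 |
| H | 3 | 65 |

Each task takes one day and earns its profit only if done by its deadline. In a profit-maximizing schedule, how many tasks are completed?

Take jobs in profit order; each goes to the latest open slot no later than its deadline.
By profit: D(d2,72), B(d6,69), H(d3,65), F(d6,63), C(d1,44), G(d3,38), A(d2,26), E(d6,18)
D→slot 2; B→slot 6; H→slot 3; F→slot 5; C→slot 1; G skipped; A skipped; E→slot 4.
6 of 8 scheduled.

6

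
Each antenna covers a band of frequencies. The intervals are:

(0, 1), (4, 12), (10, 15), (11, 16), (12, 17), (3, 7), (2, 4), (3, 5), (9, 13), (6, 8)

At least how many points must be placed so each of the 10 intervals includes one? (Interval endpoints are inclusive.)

4

Sorted: [0,1] [2,4] [3,5] [3,7] [6,8] [4,12] [9,13] [10,15] [11,16] [12,17]
{[0,1]} hit by 1; {[2,4],[3,5],[3,7]} hit by 4; {[6,8],[4,12]} hit by 8; {[9,13],[10,15],[11,16],[12,17]} hit by 13.
Points: 1, 4, 8, 13 (4 total).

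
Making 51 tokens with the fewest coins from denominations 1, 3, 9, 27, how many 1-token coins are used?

0

51 − 1×27→24 − 2×9→6 − 2×3→0
Count of 1: 0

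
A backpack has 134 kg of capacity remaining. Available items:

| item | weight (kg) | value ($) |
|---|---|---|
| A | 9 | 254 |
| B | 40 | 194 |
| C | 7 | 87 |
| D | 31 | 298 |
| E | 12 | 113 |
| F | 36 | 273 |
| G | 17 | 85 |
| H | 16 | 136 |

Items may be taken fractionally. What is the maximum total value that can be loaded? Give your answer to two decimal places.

Ratios (sorted): A 28.22, C 12.43, D 9.61, E 9.42, H 8.50, F 7.58, G 5.00, B 4.85
take A (9 @ 254); take C (7 @ 87); take D (31 @ 298); take E (12 @ 113); take H (16 @ 136); take F (36 @ 273); take G (17 @ 85); take 6/40 of B → 29.10. Capacity used 134/134.
Total value = 1275.10

1275.10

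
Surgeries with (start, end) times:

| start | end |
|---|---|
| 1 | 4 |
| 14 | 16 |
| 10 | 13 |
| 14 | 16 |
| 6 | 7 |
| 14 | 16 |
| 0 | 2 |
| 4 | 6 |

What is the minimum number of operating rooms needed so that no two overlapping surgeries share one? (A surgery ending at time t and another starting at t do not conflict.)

3

The answer is the maximum number of intervals overlapping at any instant.
starts: [0, 1, 4, 6, 10, 14, 14, 14]
ends:   [2, 4, 6, 7, 13, 16, 16, 16]
s0→1 s1→2 e2→1 e4→0 s4→1 e6→0 s6→1 e7→0 s10→1 e13→0 s14→1 s14→2 s14→3  — peak 3.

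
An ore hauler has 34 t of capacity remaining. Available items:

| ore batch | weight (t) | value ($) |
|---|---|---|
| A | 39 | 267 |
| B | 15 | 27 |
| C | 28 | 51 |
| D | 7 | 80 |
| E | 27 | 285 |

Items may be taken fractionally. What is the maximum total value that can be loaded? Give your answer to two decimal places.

365.00

Greedy by value/weight ratio, highest first.
Order: D (80/7=11.43) > E (285/27=10.56) > A (267/39=6.85) > C (51/28=1.82) > B (27/15=1.80)
Fill: take D (7 @ 80) → take E (27 @ 285); 34/34 used.
Total value = 365.00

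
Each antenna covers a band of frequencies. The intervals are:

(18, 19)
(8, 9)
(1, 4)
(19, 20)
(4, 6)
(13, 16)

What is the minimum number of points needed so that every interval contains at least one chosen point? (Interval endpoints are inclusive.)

Process intervals by earliest right end; each time one isn't hit yet, stab at its right endpoint.
By right end: [1,4]  [4,6]  [8,9]  [13,16]  [18,19]  [19,20]
[1,4] uncovered → point at 4; [8,9] uncovered → point at 9; [13,16] uncovered → point at 16; [18,19] uncovered → point at 19.
Points: 4, 9, 16, 19 (4 total).

4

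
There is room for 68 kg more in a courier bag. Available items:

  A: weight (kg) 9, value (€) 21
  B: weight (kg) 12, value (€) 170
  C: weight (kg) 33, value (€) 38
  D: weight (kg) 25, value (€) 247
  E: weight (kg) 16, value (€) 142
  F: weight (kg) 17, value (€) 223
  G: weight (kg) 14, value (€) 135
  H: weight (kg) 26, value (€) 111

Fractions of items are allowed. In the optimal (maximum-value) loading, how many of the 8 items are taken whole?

Ratios (sorted): B 14.17, F 13.12, D 9.88, G 9.64, E 8.88, H 4.27, A 2.33, C 1.15
take B (12 @ 170); take F (17 @ 223); take D (25 @ 247); take G (14 @ 135). Capacity used 68/68.
4 item(s) taken whole.

4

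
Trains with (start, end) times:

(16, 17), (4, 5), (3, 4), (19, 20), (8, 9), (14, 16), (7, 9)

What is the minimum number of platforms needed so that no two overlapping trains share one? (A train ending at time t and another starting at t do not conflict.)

2

Events (time:±→running): 3:+→1 4:-→0 4:+→1 5:-→0 7:+→1 8:+→2 … peak 2.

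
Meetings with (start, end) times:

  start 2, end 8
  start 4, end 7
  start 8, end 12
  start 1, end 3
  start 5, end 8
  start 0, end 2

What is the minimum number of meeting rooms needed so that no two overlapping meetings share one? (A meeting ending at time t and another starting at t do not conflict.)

starts: [0, 1, 2, 4, 5, 8]
ends:   [2, 3, 7, 8, 8, 12]
s0→1 s1→2 e2→1 s2→2 e3→1 s4→2 s5→3  — peak 3.

3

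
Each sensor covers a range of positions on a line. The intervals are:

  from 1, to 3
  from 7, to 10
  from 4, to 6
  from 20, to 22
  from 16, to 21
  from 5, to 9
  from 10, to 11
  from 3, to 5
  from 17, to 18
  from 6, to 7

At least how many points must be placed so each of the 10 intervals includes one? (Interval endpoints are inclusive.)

Sorted: [1,3] [3,5] [4,6] [6,7] [5,9] [7,10] [10,11] [17,18] [16,21] [20,22]
{[1,3],[3,5]} hit by 3; {[4,6],[6,7],[5,9]} hit by 6; {[7,10],[10,11]} hit by 10; {[17,18],[16,21]} hit by 18; {[20,22]} hit by 22.
Points: 3, 6, 10, 18, 22 (5 total).

5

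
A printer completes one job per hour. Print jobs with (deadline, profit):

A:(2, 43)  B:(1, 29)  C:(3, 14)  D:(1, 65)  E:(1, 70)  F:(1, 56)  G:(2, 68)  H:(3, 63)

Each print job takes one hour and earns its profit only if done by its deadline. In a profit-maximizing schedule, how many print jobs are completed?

3

Take jobs in profit order; each goes to the latest open slot no later than its deadline.
Profit order: E=70 G=68 D=65 H=63 F=56 A=43 B=29 C=14
Assign: E→slot 1, G→slot 2, D skipped, H→slot 3, F skipped, A skipped, B skipped, C skipped.
Slots: [1:E] [2:G] [3:H]
3 of 8 scheduled.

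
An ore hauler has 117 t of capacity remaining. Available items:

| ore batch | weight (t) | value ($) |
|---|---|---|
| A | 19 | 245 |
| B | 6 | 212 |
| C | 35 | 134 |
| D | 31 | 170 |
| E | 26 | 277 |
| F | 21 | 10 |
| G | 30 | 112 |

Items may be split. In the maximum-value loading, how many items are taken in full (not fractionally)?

Ratios (sorted): B 35.33, A 12.89, E 10.65, D 5.48, C 3.83, G 3.73, F 0.48
take B (6 @ 212); take A (19 @ 245); take E (26 @ 277); take D (31 @ 170); take C (35 @ 134). Capacity used 117/117.
5 item(s) taken whole.

5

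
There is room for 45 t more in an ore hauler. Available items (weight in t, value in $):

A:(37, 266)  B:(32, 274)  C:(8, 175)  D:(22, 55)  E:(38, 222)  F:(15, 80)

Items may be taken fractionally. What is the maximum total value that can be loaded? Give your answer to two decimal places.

Order: C (175/8=21.88) > B (274/32=8.56) > A (266/37=7.19) > E (222/38=5.84) > F (80/15=5.33) > D (55/22=2.50)
Fill: take C (8 @ 175) → take B (32 @ 274) → take 5/37 of A → 35.95; 45/45 used.
Total value = 484.95

484.95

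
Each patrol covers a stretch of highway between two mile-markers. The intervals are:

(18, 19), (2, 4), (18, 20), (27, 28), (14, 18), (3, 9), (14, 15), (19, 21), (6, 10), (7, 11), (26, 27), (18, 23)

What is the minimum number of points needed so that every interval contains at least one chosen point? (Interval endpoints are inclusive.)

5

Sort by right endpoint; whenever an interval is uncovered, place a point at its right end.
Sorted: [2,4] [3,9] [6,10] [7,11] [14,15] [14,18] [18,19] [18,20] [19,21] [18,23] [26,27] [27,28]
{[2,4],[3,9]} hit by 4; {[6,10],[7,11]} hit by 10; {[14,15],[14,18]} hit by 15; {[18,19],[18,20],[19,21],[18,23]} hit by 19; {[26,27],[27,28]} hit by 27.
Points: 4, 10, 15, 19, 27 (5 total).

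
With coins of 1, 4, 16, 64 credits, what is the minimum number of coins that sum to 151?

7

151 − 2×64→23 − 1×16→7 − 1×4→3 − 3×1→0
Total coins = 2 + 1 + 1 + 3 = 7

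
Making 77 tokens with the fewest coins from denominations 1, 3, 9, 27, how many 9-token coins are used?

2

Greedy: take as many of the largest coin as possible, then repeat with the remainder.
77 = 2×27 + 2×9 + 1×3 + 2×1
Count of 9: 2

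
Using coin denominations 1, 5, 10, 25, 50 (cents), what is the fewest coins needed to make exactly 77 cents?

4

Greedy: take as many of the largest coin as possible, then repeat with the remainder.
77 = 1×50 + 1×25 + 2×1
Total coins = 1 + 1 + 2 = 4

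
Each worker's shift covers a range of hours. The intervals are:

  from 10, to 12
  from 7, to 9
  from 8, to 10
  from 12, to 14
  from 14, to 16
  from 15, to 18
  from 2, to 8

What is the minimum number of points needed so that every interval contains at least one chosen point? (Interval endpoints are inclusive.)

3

Sort by right endpoint; whenever an interval is uncovered, place a point at its right end.
Sorted: [2,8] [7,9] [8,10] [10,12] [12,14] [14,16] [15,18]
{[2,8],[7,9],[8,10]} hit by 8; {[10,12],[12,14]} hit by 12; {[14,16],[15,18]} hit by 16.
Points: 8, 12, 16 (3 total).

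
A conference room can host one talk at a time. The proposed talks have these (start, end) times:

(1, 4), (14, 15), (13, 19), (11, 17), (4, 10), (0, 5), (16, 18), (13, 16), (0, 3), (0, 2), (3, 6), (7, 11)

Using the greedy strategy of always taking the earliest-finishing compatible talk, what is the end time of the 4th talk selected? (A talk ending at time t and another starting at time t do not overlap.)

15

Order by finish time; keep every interval that doesn't clash with the previous kept one.
Sorted by end: (0,2)  (0,3)  (1,4)  (0,5)  (3,6)  (4,10)  (7,11)  (14,15)  (13,16)  (11,17)  (16,18)  (13,19)
take (0,2); skip (1,4); skip (0,5); take (3,6); take (7,11); take (14,15); skip (13,16); take (16,18); skip (13,19).
Selected: (0,2) (3,6) (7,11) (14,15) (16,18)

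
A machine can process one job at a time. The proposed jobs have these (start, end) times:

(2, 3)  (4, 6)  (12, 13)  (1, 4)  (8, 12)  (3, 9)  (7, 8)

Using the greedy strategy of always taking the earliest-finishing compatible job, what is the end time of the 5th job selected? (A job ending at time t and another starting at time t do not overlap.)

By end time: (2,3), (1,4), (4,6), (7,8), (3,9), (8,12), (12,13).
Pick (2,3); next start ≥ 3 → (4,6); next start ≥ 6 → (7,8); next start ≥ 8 → (8,12); next start ≥ 12 → (12,13).
Selected: (2,3) (4,6) (7,8) (8,12) (12,13)

13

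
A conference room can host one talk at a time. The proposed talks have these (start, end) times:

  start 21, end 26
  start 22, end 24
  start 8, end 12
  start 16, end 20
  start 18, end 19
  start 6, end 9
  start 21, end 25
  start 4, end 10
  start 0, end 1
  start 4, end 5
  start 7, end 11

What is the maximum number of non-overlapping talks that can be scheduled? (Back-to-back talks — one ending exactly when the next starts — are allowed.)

5

Greedy by earliest finish: after sorting by end time, pick each interval compatible with the last pick.
By end time: (0,1), (4,5), (6,9), (4,10), (7,11), (8,12), (18,19), (16,20), (22,24), (21,25), (21,26).
Pick (0,1); next start ≥ 1 → (4,5); next start ≥ 5 → (6,9); next start ≥ 9 → (18,19); next start ≥ 19 → (22,24).
Selected 5 talks.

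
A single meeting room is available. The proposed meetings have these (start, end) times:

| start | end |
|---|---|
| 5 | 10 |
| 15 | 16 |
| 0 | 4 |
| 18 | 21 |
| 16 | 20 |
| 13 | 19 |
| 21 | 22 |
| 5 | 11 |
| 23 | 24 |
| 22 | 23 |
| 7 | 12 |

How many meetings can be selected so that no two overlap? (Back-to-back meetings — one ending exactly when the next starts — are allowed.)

7

Sorted by end: (0,4)  (5,10)  (5,11)  (7,12)  (15,16)  (13,19)  (16,20)  (18,21)  (21,22)  (22,23)  (23,24)
take (0,4); take (5,10); skip (7,12); take (15,16); take (16,20); skip (18,21); take (21,22); take (22,23); take (23,24).
Selected 7 meetings.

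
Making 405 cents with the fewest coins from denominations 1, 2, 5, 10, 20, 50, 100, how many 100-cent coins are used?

4

Greedy: take as many of the largest coin as possible, then repeat with the remainder.
405 − 4×100→5 − 1×5→0
Count of 100: 4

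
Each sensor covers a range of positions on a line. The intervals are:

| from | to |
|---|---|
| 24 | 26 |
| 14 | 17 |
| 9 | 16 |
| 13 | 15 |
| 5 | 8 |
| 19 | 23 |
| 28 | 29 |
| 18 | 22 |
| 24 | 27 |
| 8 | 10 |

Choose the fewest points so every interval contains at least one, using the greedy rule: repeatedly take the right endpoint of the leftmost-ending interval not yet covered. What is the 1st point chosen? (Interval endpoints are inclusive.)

By right end: [5,8]  [8,10]  [13,15]  [9,16]  [14,17]  [18,22]  [19,23]  [24,26]  [24,27]  [28,29]
[5,8] uncovered → point at 8; [13,15] uncovered → point at 15; [18,22] uncovered → point at 22; [24,26] uncovered → point at 26; [28,29] uncovered → point at 29.
Points: 8, 15, 22, 26, 29 (5 total).

8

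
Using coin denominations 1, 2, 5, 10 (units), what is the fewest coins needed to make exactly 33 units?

5

Greedy: take as many of the largest coin as possible, then repeat with the remainder.
33 = 3×10 + 1×2 + 1×1
Total coins = 3 + 1 + 1 = 5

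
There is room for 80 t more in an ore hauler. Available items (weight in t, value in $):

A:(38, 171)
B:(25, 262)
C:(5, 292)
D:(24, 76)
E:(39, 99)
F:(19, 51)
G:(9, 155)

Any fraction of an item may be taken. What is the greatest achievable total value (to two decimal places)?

889.50

Order: C (292/5=58.40) > G (155/9=17.22) > B (262/25=10.48) > A (171/38=4.50) > D (76/24=3.17) > F (51/19=2.68) > E (99/39=2.54)
Fill: take C (5 @ 292) → take G (9 @ 155) → take B (25 @ 262) → take A (38 @ 171) → take 3/24 of D → 9.50; 80/80 used.
Total value = 889.50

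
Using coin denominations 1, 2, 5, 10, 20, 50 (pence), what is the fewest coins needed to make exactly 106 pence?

4

Use the largest denomination that fits, subtract, and repeat.
106 = 2×50 + 1×5 + 1×1
Total coins = 2 + 1 + 1 = 4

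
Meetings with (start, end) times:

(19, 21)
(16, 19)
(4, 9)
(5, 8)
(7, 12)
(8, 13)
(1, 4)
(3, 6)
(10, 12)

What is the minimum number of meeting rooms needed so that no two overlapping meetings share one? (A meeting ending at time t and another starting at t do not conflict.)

Count concurrent intervals with a sweep; the peak is the room count.
starts: [1, 3, 4, 5, 7, 8, 10, 16, 19]
ends:   [4, 6, 8, 9, 12, 12, 13, 19, 21]
s1→1 s3→2 e4→1 s4→2 s5→3  — peak 3.

3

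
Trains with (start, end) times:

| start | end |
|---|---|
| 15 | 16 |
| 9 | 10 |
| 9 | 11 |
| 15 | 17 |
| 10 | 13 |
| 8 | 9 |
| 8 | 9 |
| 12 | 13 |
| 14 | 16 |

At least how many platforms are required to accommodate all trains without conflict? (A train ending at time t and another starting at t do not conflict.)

3

starts: [8, 8, 9, 9, 10, 12, 14, 15, 15]
ends:   [9, 9, 10, 11, 13, 13, 16, 16, 17]
s8→1 s8→2 e9→1 e9→0 s9→1 s9→2 e10→1 s10→2 e11→1 s12→2 e13→1 e13→0 s14→1 s15→2 s15→3  — peak 3.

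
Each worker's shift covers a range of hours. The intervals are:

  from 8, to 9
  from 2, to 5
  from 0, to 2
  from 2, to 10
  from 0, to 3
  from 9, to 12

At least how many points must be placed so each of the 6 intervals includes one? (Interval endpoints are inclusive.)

2

Sort by right endpoint; whenever an interval is uncovered, place a point at its right end.
Sorted: [0,2] [0,3] [2,5] [8,9] [2,10] [9,12]
{[0,2],[0,3],[2,5]} hit by 2; {[8,9],[2,10],[9,12]} hit by 9.
Points: 2, 9 (2 total).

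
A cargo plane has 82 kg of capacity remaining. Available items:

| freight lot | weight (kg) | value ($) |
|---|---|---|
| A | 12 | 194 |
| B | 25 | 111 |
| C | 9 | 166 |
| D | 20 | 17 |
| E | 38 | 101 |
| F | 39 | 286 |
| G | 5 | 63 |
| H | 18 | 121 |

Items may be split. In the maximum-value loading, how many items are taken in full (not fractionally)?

4

Greedy by value/weight ratio, highest first.
Order: C (166/9=18.44) > A (194/12=16.17) > G (63/5=12.60) > F (286/39=7.33) > H (121/18=6.72) > B (111/25=4.44) > E (101/38=2.66) > D (17/20=0.85)
Fill: take C (9 @ 166) → take A (12 @ 194) → take G (5 @ 63) → take F (39 @ 286) → take 17/18 of H → 114.28; 82/82 used.
4 item(s) taken whole; one partial (take 17/18 of H).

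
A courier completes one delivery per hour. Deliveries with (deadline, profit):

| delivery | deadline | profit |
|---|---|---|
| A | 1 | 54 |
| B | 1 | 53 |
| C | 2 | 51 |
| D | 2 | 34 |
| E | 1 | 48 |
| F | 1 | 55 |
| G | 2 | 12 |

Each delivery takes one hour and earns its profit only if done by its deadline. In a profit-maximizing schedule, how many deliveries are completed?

2

Take jobs in profit order; each goes to the latest open slot no later than its deadline.
By profit: F(d1,55), A(d1,54), B(d1,53), C(d2,51), E(d1,48), D(d2,34), G(d2,12)
F→slot 1; A skipped; B skipped; C→slot 2; E skipped; D skipped; G skipped.
2 of 7 scheduled.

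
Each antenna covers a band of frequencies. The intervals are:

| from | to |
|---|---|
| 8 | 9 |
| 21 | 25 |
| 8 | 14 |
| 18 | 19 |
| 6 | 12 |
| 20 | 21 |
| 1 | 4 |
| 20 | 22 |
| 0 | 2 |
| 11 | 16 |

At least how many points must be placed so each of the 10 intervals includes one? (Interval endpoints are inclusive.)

By right end: [0,2]  [1,4]  [8,9]  [6,12]  [8,14]  [11,16]  [18,19]  [20,21]  [20,22]  [21,25]
[0,2] uncovered → point at 2; [8,9] uncovered → point at 9; [11,16] uncovered → point at 16; [18,19] uncovered → point at 19; [20,21] uncovered → point at 21.
Points: 2, 9, 16, 19, 21 (5 total).

5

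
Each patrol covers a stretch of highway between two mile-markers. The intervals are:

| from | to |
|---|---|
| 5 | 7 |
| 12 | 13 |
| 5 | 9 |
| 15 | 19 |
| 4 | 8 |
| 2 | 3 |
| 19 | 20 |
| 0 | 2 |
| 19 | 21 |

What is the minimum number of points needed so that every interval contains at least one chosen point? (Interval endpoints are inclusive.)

Sorted: [0,2] [2,3] [5,7] [4,8] [5,9] [12,13] [15,19] [19,20] [19,21]
{[0,2],[2,3]} hit by 2; {[5,7],[4,8],[5,9]} hit by 7; {[12,13]} hit by 13; {[15,19],[19,20],[19,21]} hit by 19.
Points: 2, 7, 13, 19 (4 total).

4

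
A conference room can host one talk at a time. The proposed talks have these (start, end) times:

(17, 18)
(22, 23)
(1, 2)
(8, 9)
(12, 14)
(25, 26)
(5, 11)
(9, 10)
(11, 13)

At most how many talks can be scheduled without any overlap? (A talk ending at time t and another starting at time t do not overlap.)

7

By end time: (1,2), (8,9), (9,10), (5,11), (11,13), (12,14), (17,18), (22,23), (25,26).
Pick (1,2); next start ≥ 2 → (8,9); next start ≥ 9 → (9,10); next start ≥ 10 → (11,13); next start ≥ 13 → (17,18); next start ≥ 18 → (22,23); next start ≥ 23 → (25,26).
Selected 7 talks.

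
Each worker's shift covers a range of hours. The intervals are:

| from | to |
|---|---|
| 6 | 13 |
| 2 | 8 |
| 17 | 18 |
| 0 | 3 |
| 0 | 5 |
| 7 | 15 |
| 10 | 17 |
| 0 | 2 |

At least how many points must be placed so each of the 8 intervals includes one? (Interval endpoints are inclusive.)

Process intervals by earliest right end; each time one isn't hit yet, stab at its right endpoint.
By right end: [0,2]  [0,3]  [0,5]  [2,8]  [6,13]  [7,15]  [10,17]  [17,18]
[0,2] uncovered → point at 2; [6,13] uncovered → point at 13; [17,18] uncovered → point at 18.
Points: 2, 13, 18 (3 total).

3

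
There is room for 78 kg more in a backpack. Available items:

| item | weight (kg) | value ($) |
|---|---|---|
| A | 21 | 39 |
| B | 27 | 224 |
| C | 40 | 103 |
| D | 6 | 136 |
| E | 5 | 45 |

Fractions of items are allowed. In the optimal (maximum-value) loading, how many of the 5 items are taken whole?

Ratios (sorted): D 22.67, E 9.00, B 8.30, C 2.58, A 1.86
take D (6 @ 136); take E (5 @ 45); take B (27 @ 224); take C (40 @ 103). Capacity used 78/78.
4 item(s) taken whole.

4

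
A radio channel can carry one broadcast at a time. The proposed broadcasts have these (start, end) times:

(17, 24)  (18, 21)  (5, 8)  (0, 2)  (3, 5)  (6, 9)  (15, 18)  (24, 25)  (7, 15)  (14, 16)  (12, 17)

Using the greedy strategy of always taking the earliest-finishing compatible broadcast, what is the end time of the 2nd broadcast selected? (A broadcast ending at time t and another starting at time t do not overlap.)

5

Sorted by end: (0,2)  (3,5)  (5,8)  (6,9)  (7,15)  (14,16)  (12,17)  (15,18)  (18,21)  (17,24)  (24,25)
take (0,2); take (3,5); take (5,8); skip (6,9); skip (7,15); take (14,16); take (18,21); take (24,25).
Selected: (0,2) (3,5) (5,8) (14,16) (18,21) (24,25)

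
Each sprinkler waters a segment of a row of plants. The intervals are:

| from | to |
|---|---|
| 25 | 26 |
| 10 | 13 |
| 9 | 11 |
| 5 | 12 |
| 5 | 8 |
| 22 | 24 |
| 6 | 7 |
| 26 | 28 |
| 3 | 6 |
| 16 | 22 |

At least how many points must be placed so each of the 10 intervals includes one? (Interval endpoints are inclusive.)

4

Sort by right endpoint; whenever an interval is uncovered, place a point at its right end.
Sorted: [3,6] [6,7] [5,8] [9,11] [5,12] [10,13] [16,22] [22,24] [25,26] [26,28]
{[3,6],[6,7],[5,8]} hit by 6; {[9,11],[5,12],[10,13]} hit by 11; {[16,22],[22,24]} hit by 22; {[25,26],[26,28]} hit by 26.
Points: 6, 11, 22, 26 (4 total).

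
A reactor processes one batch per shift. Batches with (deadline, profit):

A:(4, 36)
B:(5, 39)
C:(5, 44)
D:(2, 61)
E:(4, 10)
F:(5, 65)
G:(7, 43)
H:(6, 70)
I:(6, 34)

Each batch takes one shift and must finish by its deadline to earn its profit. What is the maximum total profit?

358

Take jobs in profit order; each goes to the latest open slot no later than its deadline.
Profit order: H=70 F=65 D=61 C=44 G=43 B=39 A=36 I=34 E=10
Assign: H→slot 6, F→slot 5, D→slot 2, C→slot 4, G→slot 7, B→slot 3, A→slot 1, I skipped, E skipped.
Slots: [1:A] [2:D] [3:B] [4:C] [5:F] [6:H] [7:G]
Profit = 36 + 61 + 39 + 44 + 65 + 70 + 43 = 358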